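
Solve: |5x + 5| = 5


An absolute value equation |expr| = 5 gives two cases:
Case 1: 5x + 5 = 5
  5x = 0, so x = 0
Case 2: 5x + 5 = -5
  5x = -10, so x = -2

x = -2, x = 0


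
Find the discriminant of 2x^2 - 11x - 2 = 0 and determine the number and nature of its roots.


For ax^2 + bx + c = 0, discriminant D = b^2 - 4ac
Here a = 2, b = -11, c = -2
D = (-11)^2 - 4(2)(-2) = 121 + 16 = 137

D = 137 > 0 but not a perfect square
The equation has 2 distinct real irrational roots.

Discriminant = 137, 2 distinct real irrational roots


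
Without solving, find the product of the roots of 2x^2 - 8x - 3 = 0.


By Vieta's formulas for ax^2 + bx + c = 0:
  Sum of roots = -b/a
  Product of roots = c/a

Here a = 2, b = -8, c = -3
Sum = -(-8)/2 = 4
Product = -3/2 = -3/2

Product = -3/2


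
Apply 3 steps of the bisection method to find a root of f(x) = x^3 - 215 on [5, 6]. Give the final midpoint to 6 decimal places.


f(x) = x^3 - 215
f(5) = -90 < 0
f(6) = 1 > 0

Step 1: midpoint = (5.000000 + 6.000000)/2 = 5.500000
  f(5.500000) = -48.625000
  f(mid) < 0, so root is in [5.500000, 6.000000]

Step 2: midpoint = (5.500000 + 6.000000)/2 = 5.750000
  f(5.750000) = -24.890625
  f(mid) < 0, so root is in [5.750000, 6.000000]

Step 3: midpoint = (5.750000 + 6.000000)/2 = 5.875000
  f(5.875000) = -12.220703
  f(mid) < 0, so root is in [5.875000, 6.000000]

midpoint = 5.875000


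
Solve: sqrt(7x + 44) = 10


Square both sides: 7x + 44 = 10^2 = 100
7x = 100 - 44 = 56
x = 8
Check: sqrt(7*8 + 44) = sqrt(100) = 10 ✓

x = 8


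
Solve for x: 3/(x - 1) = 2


Multiply both sides by (x - 1): 3 = 2(x - 1)
Distribute: 3 = 2x - 2
2x = 3 + 2 = 5
x = 5/2

x = 5/2


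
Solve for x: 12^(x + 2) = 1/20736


Express both sides with the same base.
1/20736 = 12^(-4)
Since the bases match, equate exponents: x + 2 = -4
So x = -4 - (2) = -6

x = -6


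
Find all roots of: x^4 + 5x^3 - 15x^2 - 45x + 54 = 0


Let p(x) = x^4 + 5x^3 - 15x^2 - 45x + 54. By the rational root theorem (leading coefficient 1), any rational root is an integer divisor of 54: try ±1, ±2, ... in turn.
Test x = 1: value = 0 ✓, so (x - 1) is a factor.
Synthetic division by (x - 1): bring down 1; 1(1) + 5 = 6; 6(1) - 15 = -9; (-9)(1) - 45 = -54; (-54)(1) + 54 = 0 → quotient x^3 + 6x^2 - 9x - 54, remainder 0.
Continue with the quotient x^3 + 6x^2 - 9x - 54 (candidates must divide 54; re-test x = 1 first in case it repeats).
Test x = 1: value = -56 ≠ 0.
Test x = -1: value = -40 ≠ 0.
Test x = 2: value = -40 ≠ 0.
Test x = -2: value = -20 ≠ 0.
Test x = 3: value = 0 ✓, so (x - 3) is a factor.
Synthetic division by (x - 3): bring down 1; 1(3) + 6 = 9; 9(3) - 9 = 18; 18(3) - 54 = 0 → quotient x^2 + 9x + 18, remainder 0.
Solve the quadratic x^2 + 9x + 18 = 0: discriminant = 9^2 - 4(1)(18) = 81 - 72 = 9.
sqrt(9) = 3, so x = (-9 ± 3)/2: x = -3 or x = -6.
Collecting all roots found:

x = -6, x = -3, x = 1, x = 3


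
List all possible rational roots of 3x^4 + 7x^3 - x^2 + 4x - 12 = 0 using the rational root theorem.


Rational root theorem: possible roots are ±p/q where:
  p divides the constant term (-12): p ∈ {1, 2, 3, 4, 6, 12}
  q divides the leading coefficient (3): q ∈ {1, 3}

All possible rational roots: -12, -6, -4, -3, -2, -4/3, -1, -2/3, -1/3, 1/3, 2/3, 1, 4/3, 2, 3, 4, 6, 12

-12, -6, -4, -3, -2, -4/3, -1, -2/3, -1/3, 1/3, 2/3, 1, 4/3, 2, 3, 4, 6, 12


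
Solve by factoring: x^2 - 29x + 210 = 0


We need two numbers that multiply to 210 and add to -29.
Those numbers are -14 and -15 (since (-14) * (-15) = 210 and (-14) + (-15) = -29).
So x^2 - 29x + 210 = (x - 14)(x - 15) = 0
Setting each factor to zero: x = 14 or x = 15

x = 14, x = 15


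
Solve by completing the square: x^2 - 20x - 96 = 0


Start: x^2 - 20x - 96 = 0
Move constant: x^2 - 20x = 96
Half of -20 is -10, squared is 100
Add 100 to both sides: x^2 - 20x + 100 = 196
(x - 10)^2 = 196
x - 10 = ±14
x = 10 + 14 = 24 or x = 10 - 14 = -4

x = -4, x = 24


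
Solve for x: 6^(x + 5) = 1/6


Express both sides with the same base.
1/6 = 6^(-1)
Since the bases match, equate exponents: x + 5 = -1
So x = -1 - (5) = -6

x = -6


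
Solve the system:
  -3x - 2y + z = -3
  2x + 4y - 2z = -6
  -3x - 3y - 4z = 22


Using Cramer's rule. Expand each determinant along the first row.
D  = (-3)*[4*(-4) - (-2)*(-3)] - (-2)*[2*(-4) - (-2)*(-3)] + 1*[2*(-3) - 4*(-3)]
  = (-3)*(-22) - (-2)*(-14) + 1*(6) = 44
Dx = (-3)*[4*(-4) - (-2)*(-3)] - (-2)*[(-6)*(-4) - (-2)*22] + 1*[(-6)*(-3) - 4*22]
  = (-3)*(-22) - (-2)*(68) + 1*(-70) = 132
Dy = (-3)*[(-6)*(-4) - (-2)*22] - (-3)*[2*(-4) - (-2)*(-3)] + 1*[2*22 - (-6)*(-3)]
  = (-3)*(68) - (-3)*(-14) + 1*(26) = -220
Dz = (-3)*[4*22 - (-6)*(-3)] - (-2)*[2*22 - (-6)*(-3)] + (-3)*[2*(-3) - 4*(-3)]
  = (-3)*(70) - (-2)*(26) + (-3)*(6) = -176
x = Dx/D = 132/44 = 3, y = Dy/D = -220/44 = -5, z = Dz/D = -176/44 = -4
Check eq1: (-3)(3) + (-2)(-5) + (1)(-4) = -3 = -3 ✓
Check eq2: (2)(3) + (4)(-5) + (-2)(-4) = -6 = -6 ✓
Check eq3: (-3)(3) + (-3)(-5) + (-4)(-4) = 22 = 22 ✓

x = 3, y = -5, z = -4


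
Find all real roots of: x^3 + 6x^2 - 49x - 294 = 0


Let p(x) = x^3 + 6x^2 - 49x - 294. By the rational root theorem (leading coefficient 1), any rational root is an integer divisor of 294: try ±1, ±2, ... in turn.
Test x = 1: value = -336 ≠ 0.
Test x = -1: value = -240 ≠ 0.
Test x = 2: value = -360 ≠ 0.
Test x = -2: value = -180 ≠ 0.
Test x = 3: value = -360 ≠ 0.
Test x = -3: value = -120 ≠ 0.
Test x = 6: value = -156 ≠ 0.
Test x = -6: value = 0 ✓, so (x + 6) is a factor.
Synthetic division by (x + 6): bring down 1; 1(-6) + 6 = 0; 0(-6) - 49 = -49; (-49)(-6) - 294 = 0 → quotient x^2 - 49, remainder 0.
Solve the quadratic x^2 - 49 = 0: discriminant = 0^2 - 4(1)(-49) = 0 + 196 = 196.
sqrt(196) = 14, so x = (0 ± 14)/2: x = 7 or x = -7.

x = -7, x = -6, x = 7


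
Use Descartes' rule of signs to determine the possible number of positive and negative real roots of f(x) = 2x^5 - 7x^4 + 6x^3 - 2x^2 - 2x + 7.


Descartes' rule of signs:

For positive roots, count sign changes in f(x) = 2x^5 - 7x^4 + 6x^3 - 2x^2 - 2x + 7:
Signs of coefficients: +, -, +, -, -, +
Number of sign changes: 4
Possible positive real roots: 4, 2, 0

For negative roots, examine f(-x) = -2x^5 - 7x^4 - 6x^3 - 2x^2 + 2x + 7:
Signs of coefficients: -, -, -, -, +, +
Number of sign changes: 1
Possible negative real roots: 1

Positive roots: 4 or 2 or 0; Negative roots: 1


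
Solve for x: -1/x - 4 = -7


Subtract -4 from both sides: -1/x = -3
Multiply both sides by x: -1 = -3 * x
Divide by -3: x = 1/3

x = 1/3


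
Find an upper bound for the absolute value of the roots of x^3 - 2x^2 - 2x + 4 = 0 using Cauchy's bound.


Cauchy's bound: all roots r satisfy |r| <= 1 + max(|a_i/a_n|) for i = 0,...,n-1
where a_n is the leading coefficient.

Coefficients: [1, -2, -2, 4]
Leading coefficient a_n = 1
Ratios |a_i/a_n|: 2, 2, 4
Maximum ratio: 4
Cauchy's bound: |r| <= 1 + 4 = 5

Upper bound = 5


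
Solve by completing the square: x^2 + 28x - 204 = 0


Start: x^2 + 28x - 204 = 0
Move constant: x^2 + 28x = 204
Half of 28 is 14, squared is 196
Add 196 to both sides: x^2 + 28x + 196 = 400
(x + 14)^2 = 400
x + 14 = ±20
x = -14 + 20 = 6 or x = -14 - 20 = -34

x = -34, x = 6


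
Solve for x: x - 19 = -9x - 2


Starting with: x - 19 = -9x - 2
Move all x terms to left: (1 + 9)x = -2 + 19
Simplify: 10x = 17
Divide both sides by 10: x = 17/10

x = 17/10


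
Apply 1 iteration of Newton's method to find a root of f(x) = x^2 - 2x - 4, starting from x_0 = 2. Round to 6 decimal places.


Newton's method: x_(n+1) = x_n - f(x_n)/f'(x_n)
f(x) = x^2 - 2x - 4
f'(x) = 2x - 2

Iteration 1:
  f(2.000000) = -4.000000
  f'(2.000000) = 2.000000
  x_1 = 2.000000 - (-4.000000)/(2.000000) = 4.000000

x_1 = 4.000000


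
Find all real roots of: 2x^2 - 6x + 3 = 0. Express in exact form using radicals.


Using the quadratic formula: x = (-b ± sqrt(b^2 - 4ac)) / (2a)
Here a = 2, b = -6, c = 3
Discriminant = b^2 - 4ac = (-6)^2 - 4(2)(3) = 36 - 24 = 12
Since discriminant = 12 > 0, there are two real roots.
x = (6 ± 2*sqrt(3)) / 4
Simplifying: x = (3 ± sqrt(3)) / 2
Numerically: x ≈ 2.3660 or x ≈ 0.6340

x = (3 + sqrt(3)) / 2 or x = (3 - sqrt(3)) / 2


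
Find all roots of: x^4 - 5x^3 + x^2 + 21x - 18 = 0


Let p(x) = x^4 - 5x^3 + x^2 + 21x - 18. By the rational root theorem (leading coefficient 1), any rational root is an integer divisor of 18: try ±1, ±2, ... in turn.
Test x = 1: value = 0 ✓, so (x - 1) is a factor.
Synthetic division by (x - 1): bring down 1; 1(1) - 5 = -4; (-4)(1) + 1 = -3; (-3)(1) + 21 = 18; 18(1) - 18 = 0 → quotient x^3 - 4x^2 - 3x + 18, remainder 0.
Continue with the quotient x^3 - 4x^2 - 3x + 18 (candidates must divide 18; re-test x = 1 first in case it repeats).
Test x = 1: value = 12 ≠ 0.
Test x = -1: value = 16 ≠ 0.
Test x = 2: value = 4 ≠ 0.
Test x = -2: value = 0 ✓, so (x + 2) is a factor.
Synthetic division by (x + 2): bring down 1; 1(-2) - 4 = -6; (-6)(-2) - 3 = 9; 9(-2) + 18 = 0 → quotient x^2 - 6x + 9, remainder 0.
Solve the quadratic x^2 - 6x + 9 = 0: discriminant = (-6)^2 - 4(1)(9) = 36 - 36 = 0.
Discriminant = 0, so a double root: x = 6/2 = 3.
Collecting all roots found:

x = -2, x = 1, x = 3 (multiplicity 2)


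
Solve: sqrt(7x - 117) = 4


Square both sides: 7x - 117 = 4^2 = 16
7x = 16 + 117 = 133
x = 19
Check: sqrt(7*19 - 117) = sqrt(16) = 4 ✓

x = 19


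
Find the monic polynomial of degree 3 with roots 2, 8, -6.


A monic polynomial with roots 2, 8, -6 is:
p(x) = (x - 2)(x - 8)(x + 6)
After multiplying by (x - 2): x - 2
After multiplying by (x - 8): x^2 - 10x + 16
After multiplying by (x + 6): x^3 - 4x^2 - 44x + 96

x^3 - 4x^2 - 44x + 96


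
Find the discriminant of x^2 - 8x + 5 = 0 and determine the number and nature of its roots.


For ax^2 + bx + c = 0, discriminant D = b^2 - 4ac
Here a = 1, b = -8, c = 5
D = (-8)^2 - 4(1)(5) = 64 - 20 = 44

D = 44 > 0 but not a perfect square
The equation has 2 distinct real irrational roots.

Discriminant = 44, 2 distinct real irrational roots


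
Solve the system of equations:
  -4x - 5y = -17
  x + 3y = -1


Using Cramer's rule:
Determinant D = (-4)(3) - (1)(-5) = -12 + 5 = -7
Dx = (-17)(3) - (-1)(-5) = -51 - 5 = -56
Dy = (-4)(-1) - (1)(-17) = 4 + 17 = 21
x = Dx/D = -56/-7 = 8
y = Dy/D = 21/-7 = -3

x = 8, y = -3


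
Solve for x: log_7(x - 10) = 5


Convert to exponential form: x - 10 = 7^5 = 16807
x = 16807 + 10 = 16817
Check: log_7(16817 - 10) = log_7(16807) = log_7(16807) = 5 ✓

x = 16817


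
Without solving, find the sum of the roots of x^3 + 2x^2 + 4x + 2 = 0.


By Vieta's formulas for x^3 + bx^2 + cx + d = 0:
  r1 + r2 + r3 = -b/a = -2
  r1*r2 + r1*r3 + r2*r3 = c/a = 4
  r1*r2*r3 = -d/a = -2


Sum = -2


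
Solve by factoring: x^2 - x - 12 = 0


We need two numbers that multiply to -12 and add to -1.
Those numbers are 3 and -4 (since 3 * (-4) = -12 and 3 + (-4) = -1).
So x^2 - x - 12 = (x + 3)(x - 4) = 0
Setting each factor to zero: x = -3 or x = 4

x = -3, x = 4


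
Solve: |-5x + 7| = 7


An absolute value equation |expr| = 7 gives two cases:
Case 1: -5x + 7 = 7
  -5x = 0, so x = 0
Case 2: -5x + 7 = -7
  -5x = -14, so x = 14/5

x = 0, x = 14/5


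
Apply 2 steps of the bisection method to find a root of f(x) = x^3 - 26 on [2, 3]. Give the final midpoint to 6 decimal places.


f(x) = x^3 - 26
f(2) = -18 < 0
f(3) = 1 > 0

Step 1: midpoint = (2.000000 + 3.000000)/2 = 2.500000
  f(2.500000) = -10.375000
  f(mid) < 0, so root is in [2.500000, 3.000000]

Step 2: midpoint = (2.500000 + 3.000000)/2 = 2.750000
  f(2.750000) = -5.203125
  f(mid) < 0, so root is in [2.750000, 3.000000]

midpoint = 2.750000


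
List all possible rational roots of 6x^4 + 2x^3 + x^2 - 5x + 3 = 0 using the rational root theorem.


Rational root theorem: possible roots are ±p/q where:
  p divides the constant term (3): p ∈ {1, 3}
  q divides the leading coefficient (6): q ∈ {1, 2, 3, 6}

All possible rational roots: -3, -3/2, -1, -1/2, -1/3, -1/6, 1/6, 1/3, 1/2, 1, 3/2, 3

-3, -3/2, -1, -1/2, -1/3, -1/6, 1/6, 1/3, 1/2, 1, 3/2, 3


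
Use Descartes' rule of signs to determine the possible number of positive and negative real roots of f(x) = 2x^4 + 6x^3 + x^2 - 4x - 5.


Descartes' rule of signs:

For positive roots, count sign changes in f(x) = 2x^4 + 6x^3 + x^2 - 4x - 5:
Signs of coefficients: +, +, +, -, -
Number of sign changes: 1
Possible positive real roots: 1

For negative roots, examine f(-x) = 2x^4 - 6x^3 + x^2 + 4x - 5:
Signs of coefficients: +, -, +, +, -
Number of sign changes: 3
Possible negative real roots: 3, 1

Positive roots: 1; Negative roots: 3 or 1


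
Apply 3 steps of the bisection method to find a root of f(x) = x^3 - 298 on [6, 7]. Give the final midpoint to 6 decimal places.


f(x) = x^3 - 298
f(6) = -82 < 0
f(7) = 45 > 0

Step 1: midpoint = (6.000000 + 7.000000)/2 = 6.500000
  f(6.500000) = -23.375000
  f(mid) < 0, so root is in [6.500000, 7.000000]

Step 2: midpoint = (6.500000 + 7.000000)/2 = 6.750000
  f(6.750000) = 9.546875
  f(mid) > 0, so root is in [6.500000, 6.750000]

Step 3: midpoint = (6.500000 + 6.750000)/2 = 6.625000
  f(6.625000) = -7.224609
  f(mid) < 0, so root is in [6.625000, 6.750000]

midpoint = 6.625000


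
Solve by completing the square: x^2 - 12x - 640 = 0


Start: x^2 - 12x - 640 = 0
Move constant: x^2 - 12x = 640
Half of -12 is -6, squared is 36
Add 36 to both sides: x^2 - 12x + 36 = 676
(x - 6)^2 = 676
x - 6 = ±26
x = 6 + 26 = 32 or x = 6 - 26 = -20

x = -20, x = 32


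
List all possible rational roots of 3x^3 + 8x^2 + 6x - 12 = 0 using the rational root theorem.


Rational root theorem: possible roots are ±p/q where:
  p divides the constant term (-12): p ∈ {1, 2, 3, 4, 6, 12}
  q divides the leading coefficient (3): q ∈ {1, 3}

All possible rational roots: -12, -6, -4, -3, -2, -4/3, -1, -2/3, -1/3, 1/3, 2/3, 1, 4/3, 2, 3, 4, 6, 12

-12, -6, -4, -3, -2, -4/3, -1, -2/3, -1/3, 1/3, 2/3, 1, 4/3, 2, 3, 4, 6, 12


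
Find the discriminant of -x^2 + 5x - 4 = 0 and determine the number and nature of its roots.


For ax^2 + bx + c = 0, discriminant D = b^2 - 4ac
Here a = -1, b = 5, c = -4
D = (5)^2 - 4(-1)(-4) = 25 - 16 = 9

D = 9 > 0 and is a perfect square (sqrt = 3)
The equation has 2 distinct real rational roots.

Discriminant = 9, 2 distinct real rational roots


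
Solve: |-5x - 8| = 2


An absolute value equation |expr| = 2 gives two cases:
Case 1: -5x - 8 = 2
  -5x = 10, so x = -2
Case 2: -5x - 8 = -2
  -5x = 6, so x = -6/5

x = -2, x = -6/5


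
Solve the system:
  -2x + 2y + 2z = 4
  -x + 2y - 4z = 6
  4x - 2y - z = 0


Using Cramer's rule. Expand each determinant along the first row.
D  = (-2)*[2*(-1) - (-4)*(-2)] - 2*[(-1)*(-1) - (-4)*4] + 2*[(-1)*(-2) - 2*4]
  = (-2)*(-10) - 2*(17) + 2*(-6) = -26
Dx = 4*[2*(-1) - (-4)*(-2)] - 2*[6*(-1) - (-4)*0] + 2*[6*(-2) - 2*0]
  = 4*(-10) - 2*(-6) + 2*(-12) = -52
Dy = (-2)*[6*(-1) - (-4)*0] - 4*[(-1)*(-1) - (-4)*4] + 2*[(-1)*0 - 6*4]
  = (-2)*(-6) - 4*(17) + 2*(-24) = -104
Dz = (-2)*[2*0 - 6*(-2)] - 2*[(-1)*0 - 6*4] + 4*[(-1)*(-2) - 2*4]
  = (-2)*(12) - 2*(-24) + 4*(-6) = 0
x = Dx/D = -52/-26 = 2, y = Dy/D = -104/-26 = 4, z = Dz/D = 0/-26 = 0
Check eq1: (-2)(2) + (2)(4) + (2)(0) = 4 = 4 ✓
Check eq2: (-1)(2) + (2)(4) + (-4)(0) = 6 = 6 ✓
Check eq3: (4)(2) + (-2)(4) + (-1)(0) = 0 = 0 ✓

x = 2, y = 4, z = 0


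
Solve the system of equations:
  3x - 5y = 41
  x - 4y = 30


Using Cramer's rule:
Determinant D = (3)(-4) - (1)(-5) = -12 + 5 = -7
Dx = (41)(-4) - (30)(-5) = -164 + 150 = -14
Dy = (3)(30) - (1)(41) = 90 - 41 = 49
x = Dx/D = -14/-7 = 2
y = Dy/D = 49/-7 = -7

x = 2, y = -7


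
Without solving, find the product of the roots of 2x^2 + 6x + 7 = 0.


By Vieta's formulas for ax^2 + bx + c = 0:
  Sum of roots = -b/a
  Product of roots = c/a

Here a = 2, b = 6, c = 7
Sum = -(6)/2 = -3
Product = 7/2 = 7/2

Product = 7/2


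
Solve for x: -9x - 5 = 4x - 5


Starting with: -9x - 5 = 4x - 5
Move all x terms to left: (-9 - 4)x = -5 + 5
Simplify: -13x = 0
Divide both sides by -13: x = 0

x = 0


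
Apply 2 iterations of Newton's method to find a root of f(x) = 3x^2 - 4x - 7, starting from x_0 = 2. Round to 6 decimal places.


Newton's method: x_(n+1) = x_n - f(x_n)/f'(x_n)
f(x) = 3x^2 - 4x - 7
f'(x) = 6x - 4

Iteration 1:
  f(2.000000) = -3.000000
  f'(2.000000) = 8.000000
  x_1 = 2.000000 - (-3.000000)/(8.000000) = 2.375000

Iteration 2:
  f(2.375000) = 0.421875
  f'(2.375000) = 10.250000
  x_2 = 2.375000 - (0.421875)/(10.250000) = 2.333841

x_2 = 2.333841


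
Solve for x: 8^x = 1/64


Express both sides with the same base.
1/64 = 8^(-2)
Since the bases match: x = -2

x = -2


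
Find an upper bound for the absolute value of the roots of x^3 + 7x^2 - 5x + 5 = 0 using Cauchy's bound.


Cauchy's bound: all roots r satisfy |r| <= 1 + max(|a_i/a_n|) for i = 0,...,n-1
where a_n is the leading coefficient.

Coefficients: [1, 7, -5, 5]
Leading coefficient a_n = 1
Ratios |a_i/a_n|: 7, 5, 5
Maximum ratio: 7
Cauchy's bound: |r| <= 1 + 7 = 8

Upper bound = 8


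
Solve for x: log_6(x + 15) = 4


Convert to exponential form: x + 15 = 6^4 = 1296
x = 1296 - 15 = 1281
Check: log_6(1281 + 15) = log_6(1296) = log_6(1296) = 4 ✓

x = 1281


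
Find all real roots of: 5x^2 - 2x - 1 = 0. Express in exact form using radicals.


Using the quadratic formula: x = (-b ± sqrt(b^2 - 4ac)) / (2a)
Here a = 5, b = -2, c = -1
Discriminant = b^2 - 4ac = (-2)^2 - 4(5)(-1) = 4 + 20 = 24
Since discriminant = 24 > 0, there are two real roots.
x = (2 ± 2*sqrt(6)) / 10
Simplifying: x = (1 ± sqrt(6)) / 5
Numerically: x ≈ 0.6899 or x ≈ -0.2899

x = (1 + sqrt(6)) / 5 or x = (1 - sqrt(6)) / 5


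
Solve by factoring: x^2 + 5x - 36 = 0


We need two numbers that multiply to -36 and add to 5.
Those numbers are 9 and -4 (since 9 * (-4) = -36 and 9 + (-4) = 5).
So x^2 + 5x - 36 = (x + 9)(x - 4) = 0
Setting each factor to zero: x = -9 or x = 4

x = -9, x = 4


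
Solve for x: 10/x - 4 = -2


Subtract -4 from both sides: 10/x = 2
Multiply both sides by x: 10 = 2 * x
Divide by 2: x = 5

x = 5


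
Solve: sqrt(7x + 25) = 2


Square both sides: 7x + 25 = 2^2 = 4
7x = 4 - 25 = -21
x = -3
Check: sqrt(7*(-3) + 25) = sqrt(4) = 2 ✓

x = -3


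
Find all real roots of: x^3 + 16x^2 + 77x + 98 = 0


Let p(x) = x^3 + 16x^2 + 77x + 98. By the rational root theorem (leading coefficient 1), any rational root is an integer divisor of 98: try ±1, ±2, ... in turn.
Test x = 1: value = 192 ≠ 0.
Test x = -1: value = 36 ≠ 0.
Test x = 2: value = 324 ≠ 0.
Test x = -2: value = 0 ✓, so (x + 2) is a factor.
Synthetic division by (x + 2): bring down 1; 1(-2) + 16 = 14; 14(-2) + 77 = 49; 49(-2) + 98 = 0 → quotient x^2 + 14x + 49, remainder 0.
Solve the quadratic x^2 + 14x + 49 = 0: discriminant = 14^2 - 4(1)(49) = 196 - 196 = 0.
Discriminant = 0, so a double root: x = -14/2 = -7.

x = -7 (multiplicity 2), x = -2


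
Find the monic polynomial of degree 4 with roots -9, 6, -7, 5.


A monic polynomial with roots -9, 6, -7, 5 is:
p(x) = (x + 9)(x - 6)(x + 7)(x - 5)
After multiplying by (x + 9): x + 9
After multiplying by (x - 6): x^2 + 3x - 54
After multiplying by (x + 7): x^3 + 10x^2 - 33x - 378
After multiplying by (x - 5): x^4 + 5x^3 - 83x^2 - 213x + 1890

x^4 + 5x^3 - 83x^2 - 213x + 1890


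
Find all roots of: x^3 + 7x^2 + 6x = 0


The constant term is 0, so x = 0 is a root. Factor out x:
  x^2 + 7x + 6 = 0
Solve the quadratic x^2 + 7x + 6 = 0: discriminant = 7^2 - 4(1)(6) = 49 - 24 = 25.
sqrt(25) = 5, so x = (-7 ± 5)/2: x = -1 or x = -6.
Collecting all roots found:

x = -6, x = -1, x = 0


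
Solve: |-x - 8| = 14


An absolute value equation |expr| = 14 gives two cases:
Case 1: -x - 8 = 14
  -x = 22, so x = -22
Case 2: -x - 8 = -14
  -x = -6, so x = 6

x = -22, x = 6


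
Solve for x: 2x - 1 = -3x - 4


Starting with: 2x - 1 = -3x - 4
Move all x terms to left: (2 + 3)x = -4 + 1
Simplify: 5x = -3
Divide both sides by 5: x = -3/5

x = -3/5


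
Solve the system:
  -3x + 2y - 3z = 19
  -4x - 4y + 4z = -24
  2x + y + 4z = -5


Using Cramer's rule. Expand each determinant along the first row.
D  = (-3)*[(-4)*4 - 4*1] - 2*[(-4)*4 - 4*2] + (-3)*[(-4)*1 - (-4)*2]
  = (-3)*(-20) - 2*(-24) + (-3)*(4) = 96
Dx = 19*[(-4)*4 - 4*1] - 2*[(-24)*4 - 4*(-5)] + (-3)*[(-24)*1 - (-4)*(-5)]
  = 19*(-20) - 2*(-76) + (-3)*(-44) = -96
Dy = (-3)*[(-24)*4 - 4*(-5)] - 19*[(-4)*4 - 4*2] + (-3)*[(-4)*(-5) - (-24)*2]
  = (-3)*(-76) - 19*(-24) + (-3)*(68) = 480
Dz = (-3)*[(-4)*(-5) - (-24)*1] - 2*[(-4)*(-5) - (-24)*2] + 19*[(-4)*1 - (-4)*2]
  = (-3)*(44) - 2*(68) + 19*(4) = -192
x = Dx/D = -96/96 = -1, y = Dy/D = 480/96 = 5, z = Dz/D = -192/96 = -2
Check eq1: (-3)(-1) + (2)(5) + (-3)(-2) = 19 = 19 ✓
Check eq2: (-4)(-1) + (-4)(5) + (4)(-2) = -24 = -24 ✓
Check eq3: (2)(-1) + (1)(5) + (4)(-2) = -5 = -5 ✓

x = -1, y = 5, z = -2


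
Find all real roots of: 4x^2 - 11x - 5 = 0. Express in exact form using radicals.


Using the quadratic formula: x = (-b ± sqrt(b^2 - 4ac)) / (2a)
Here a = 4, b = -11, c = -5
Discriminant = b^2 - 4ac = (-11)^2 - 4(4)(-5) = 121 + 80 = 201
Since discriminant = 201 > 0, there are two real roots.
x = (11 ± sqrt(201)) / 8
Numerically: x ≈ 3.1472 or x ≈ -0.3972

x = (11 + sqrt(201)) / 8 or x = (11 - sqrt(201)) / 8


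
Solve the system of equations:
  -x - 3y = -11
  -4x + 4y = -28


Using Cramer's rule:
Determinant D = (-1)(4) - (-4)(-3) = -4 - 12 = -16
Dx = (-11)(4) - (-28)(-3) = -44 - 84 = -128
Dy = (-1)(-28) - (-4)(-11) = 28 - 44 = -16
x = Dx/D = -128/-16 = 8
y = Dy/D = -16/-16 = 1

x = 8, y = 1


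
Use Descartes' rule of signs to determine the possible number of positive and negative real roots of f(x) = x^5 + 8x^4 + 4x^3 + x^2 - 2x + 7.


Descartes' rule of signs:

For positive roots, count sign changes in f(x) = x^5 + 8x^4 + 4x^3 + x^2 - 2x + 7:
Signs of coefficients: +, +, +, +, -, +
Number of sign changes: 2
Possible positive real roots: 2, 0

For negative roots, examine f(-x) = -x^5 + 8x^4 - 4x^3 + x^2 + 2x + 7:
Signs of coefficients: -, +, -, +, +, +
Number of sign changes: 3
Possible negative real roots: 3, 1

Positive roots: 2 or 0; Negative roots: 3 or 1


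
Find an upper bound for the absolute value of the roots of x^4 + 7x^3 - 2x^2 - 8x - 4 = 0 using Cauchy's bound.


Cauchy's bound: all roots r satisfy |r| <= 1 + max(|a_i/a_n|) for i = 0,...,n-1
where a_n is the leading coefficient.

Coefficients: [1, 7, -2, -8, -4]
Leading coefficient a_n = 1
Ratios |a_i/a_n|: 7, 2, 8, 4
Maximum ratio: 8
Cauchy's bound: |r| <= 1 + 8 = 9

Upper bound = 9


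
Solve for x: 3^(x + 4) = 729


Express both sides with the same base.
729 = 3^6
Since the bases match, equate exponents: x + 4 = 6
So x = 6 - (4) = 2

x = 2


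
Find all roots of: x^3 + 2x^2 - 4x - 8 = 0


Let p(x) = x^3 + 2x^2 - 4x - 8. By the rational root theorem (leading coefficient 1), any rational root is an integer divisor of 8: try ±1, ±2, ... in turn.
Test x = 1: value = -9 ≠ 0.
Test x = -1: value = -3 ≠ 0.
Test x = 2: value = 0 ✓, so (x - 2) is a factor.
Synthetic division by (x - 2): bring down 1; 1(2) + 2 = 4; 4(2) - 4 = 4; 4(2) - 8 = 0 → quotient x^2 + 4x + 4, remainder 0.
Solve the quadratic x^2 + 4x + 4 = 0: discriminant = 4^2 - 4(1)(4) = 16 - 16 = 0.
Discriminant = 0, so a double root: x = -4/2 = -2.
Collecting all roots found:

x = -2 (multiplicity 2), x = 2


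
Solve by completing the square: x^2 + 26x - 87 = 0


Start: x^2 + 26x - 87 = 0
Move constant: x^2 + 26x = 87
Half of 26 is 13, squared is 169
Add 169 to both sides: x^2 + 26x + 169 = 256
(x + 13)^2 = 256
x + 13 = ±16
x = -13 + 16 = 3 or x = -13 - 16 = -29

x = -29, x = 3


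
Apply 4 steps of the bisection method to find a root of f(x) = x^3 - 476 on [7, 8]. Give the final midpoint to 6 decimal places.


f(x) = x^3 - 476
f(7) = -133 < 0
f(8) = 36 > 0

Step 1: midpoint = (7.000000 + 8.000000)/2 = 7.500000
  f(7.500000) = -54.125000
  f(mid) < 0, so root is in [7.500000, 8.000000]

Step 2: midpoint = (7.500000 + 8.000000)/2 = 7.750000
  f(7.750000) = -10.515625
  f(mid) < 0, so root is in [7.750000, 8.000000]

Step 3: midpoint = (7.750000 + 8.000000)/2 = 7.875000
  f(7.875000) = 12.373047
  f(mid) > 0, so root is in [7.750000, 7.875000]

Step 4: midpoint = (7.750000 + 7.875000)/2 = 7.812500
  f(7.812500) = 0.837158
  f(mid) > 0, so root is in [7.750000, 7.812500]

midpoint = 7.812500


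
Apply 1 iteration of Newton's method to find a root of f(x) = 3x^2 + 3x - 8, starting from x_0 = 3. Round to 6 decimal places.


Newton's method: x_(n+1) = x_n - f(x_n)/f'(x_n)
f(x) = 3x^2 + 3x - 8
f'(x) = 6x + 3

Iteration 1:
  f(3.000000) = 28.000000
  f'(3.000000) = 21.000000
  x_1 = 3.000000 - (28.000000)/(21.000000) = 1.666667

x_1 = 1.666667


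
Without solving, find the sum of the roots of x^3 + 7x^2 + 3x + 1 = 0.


By Vieta's formulas for x^3 + bx^2 + cx + d = 0:
  r1 + r2 + r3 = -b/a = -7
  r1*r2 + r1*r3 + r2*r3 = c/a = 3
  r1*r2*r3 = -d/a = -1


Sum = -7


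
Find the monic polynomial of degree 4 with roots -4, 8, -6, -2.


A monic polynomial with roots -4, 8, -6, -2 is:
p(x) = (x + 4)(x - 8)(x + 6)(x + 2)
After multiplying by (x + 4): x + 4
After multiplying by (x - 8): x^2 - 4x - 32
After multiplying by (x + 6): x^3 + 2x^2 - 56x - 192
After multiplying by (x + 2): x^4 + 4x^3 - 52x^2 - 304x - 384

x^4 + 4x^3 - 52x^2 - 304x - 384


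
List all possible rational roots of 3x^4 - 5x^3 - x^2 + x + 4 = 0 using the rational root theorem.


Rational root theorem: possible roots are ±p/q where:
  p divides the constant term (4): p ∈ {1, 2, 4}
  q divides the leading coefficient (3): q ∈ {1, 3}

All possible rational roots: -4, -2, -4/3, -1, -2/3, -1/3, 1/3, 2/3, 1, 4/3, 2, 4

-4, -2, -4/3, -1, -2/3, -1/3, 1/3, 2/3, 1, 4/3, 2, 4


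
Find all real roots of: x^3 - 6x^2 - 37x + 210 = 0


Let p(x) = x^3 - 6x^2 - 37x + 210. By the rational root theorem (leading coefficient 1), any rational root is an integer divisor of 210: try ±1, ±2, ... in turn.
Test x = 1: value = 168 ≠ 0.
Test x = -1: value = 240 ≠ 0.
Test x = 2: value = 120 ≠ 0.
Test x = -2: value = 252 ≠ 0.
Test x = 3: value = 72 ≠ 0.
Test x = -3: value = 240 ≠ 0.
Test x = 5: value = 0 ✓, so (x - 5) is a factor.
Synthetic division by (x - 5): bring down 1; 1(5) - 6 = -1; (-1)(5) - 37 = -42; (-42)(5) + 210 = 0 → quotient x^2 - x - 42, remainder 0.
Solve the quadratic x^2 - x - 42 = 0: discriminant = (-1)^2 - 4(1)(-42) = 1 + 168 = 169.
sqrt(169) = 13, so x = (1 ± 13)/2: x = 7 or x = -6.

x = -6, x = 5, x = 7


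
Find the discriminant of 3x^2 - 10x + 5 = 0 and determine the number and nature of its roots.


For ax^2 + bx + c = 0, discriminant D = b^2 - 4ac
Here a = 3, b = -10, c = 5
D = (-10)^2 - 4(3)(5) = 100 - 60 = 40

D = 40 > 0 but not a perfect square
The equation has 2 distinct real irrational roots.

Discriminant = 40, 2 distinct real irrational roots


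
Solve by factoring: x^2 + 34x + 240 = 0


We need two numbers that multiply to 240 and add to 34.
Those numbers are 24 and 10 (since 24 * 10 = 240 and 24 + 10 = 34).
So x^2 + 34x + 240 = (x + 24)(x + 10) = 0
Setting each factor to zero: x = -24 or x = -10

x = -24, x = -10


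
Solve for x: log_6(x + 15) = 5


Convert to exponential form: x + 15 = 6^5 = 7776
x = 7776 - 15 = 7761
Check: log_6(7761 + 15) = log_6(7776) = log_6(7776) = 5 ✓

x = 7761


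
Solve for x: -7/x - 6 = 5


Subtract -6 from both sides: -7/x = 11
Multiply both sides by x: -7 = 11 * x
Divide by 11: x = -7/11

x = -7/11


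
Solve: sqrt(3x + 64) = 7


Square both sides: 3x + 64 = 7^2 = 49
3x = 49 - 64 = -15
x = -5
Check: sqrt(3*(-5) + 64) = sqrt(49) = 7 ✓

x = -5


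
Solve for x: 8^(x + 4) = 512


Express both sides with the same base.
512 = 8^3
Since the bases match, equate exponents: x + 4 = 3
So x = 3 - (4) = -1

x = -1


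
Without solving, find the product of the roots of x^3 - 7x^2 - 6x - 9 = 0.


By Vieta's formulas for x^3 + bx^2 + cx + d = 0:
  r1 + r2 + r3 = -b/a = 7
  r1*r2 + r1*r3 + r2*r3 = c/a = -6
  r1*r2*r3 = -d/a = 9


Product = 9


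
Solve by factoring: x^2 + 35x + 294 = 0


We need two numbers that multiply to 294 and add to 35.
Those numbers are 21 and 14 (since 21 * 14 = 294 and 21 + 14 = 35).
So x^2 + 35x + 294 = (x + 21)(x + 14) = 0
Setting each factor to zero: x = -21 or x = -14

x = -21, x = -14


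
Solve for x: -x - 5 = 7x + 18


Starting with: -x - 5 = 7x + 18
Move all x terms to left: (-1 - 7)x = 18 + 5
Simplify: -8x = 23
Divide both sides by -8: x = -23/8

x = -23/8


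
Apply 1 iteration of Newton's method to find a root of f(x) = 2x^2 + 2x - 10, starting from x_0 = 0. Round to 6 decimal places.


Newton's method: x_(n+1) = x_n - f(x_n)/f'(x_n)
f(x) = 2x^2 + 2x - 10
f'(x) = 4x + 2

Iteration 1:
  f(0.000000) = -10.000000
  f'(0.000000) = 2.000000
  x_1 = 0.000000 - (-10.000000)/(2.000000) = 5.000000

x_1 = 5.000000


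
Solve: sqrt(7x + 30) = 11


Square both sides: 7x + 30 = 11^2 = 121
7x = 121 - 30 = 91
x = 13
Check: sqrt(7*13 + 30) = sqrt(121) = 11 ✓

x = 13


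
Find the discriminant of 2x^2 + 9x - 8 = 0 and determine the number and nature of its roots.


For ax^2 + bx + c = 0, discriminant D = b^2 - 4ac
Here a = 2, b = 9, c = -8
D = (9)^2 - 4(2)(-8) = 81 + 64 = 145

D = 145 > 0 but not a perfect square
The equation has 2 distinct real irrational roots.

Discriminant = 145, 2 distinct real irrational roots


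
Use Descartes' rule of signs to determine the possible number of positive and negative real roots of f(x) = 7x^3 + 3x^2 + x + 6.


Descartes' rule of signs:

For positive roots, count sign changes in f(x) = 7x^3 + 3x^2 + x + 6:
Signs of coefficients: +, +, +, +
Number of sign changes: 0
Possible positive real roots: 0

For negative roots, examine f(-x) = -7x^3 + 3x^2 - x + 6:
Signs of coefficients: -, +, -, +
Number of sign changes: 3
Possible negative real roots: 3, 1

Positive roots: 0; Negative roots: 3 or 1


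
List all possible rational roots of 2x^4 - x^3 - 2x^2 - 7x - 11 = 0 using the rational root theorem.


Rational root theorem: possible roots are ±p/q where:
  p divides the constant term (-11): p ∈ {1, 11}
  q divides the leading coefficient (2): q ∈ {1, 2}

All possible rational roots: -11, -11/2, -1, -1/2, 1/2, 1, 11/2, 11

-11, -11/2, -1, -1/2, 1/2, 1, 11/2, 11


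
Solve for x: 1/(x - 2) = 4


Multiply both sides by (x - 2): 1 = 4(x - 2)
Distribute: 1 = 4x - 8
4x = 1 + 8 = 9
x = 9/4

x = 9/4


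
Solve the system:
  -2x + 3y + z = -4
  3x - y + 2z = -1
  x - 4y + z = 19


Using Cramer's rule. Expand each determinant along the first row.
D  = (-2)*[(-1)*1 - 2*(-4)] - 3*[3*1 - 2*1] + 1*[3*(-4) - (-1)*1]
  = (-2)*(7) - 3*(1) + 1*(-11) = -28
Dx = (-4)*[(-1)*1 - 2*(-4)] - 3*[(-1)*1 - 2*19] + 1*[(-1)*(-4) - (-1)*19]
  = (-4)*(7) - 3*(-39) + 1*(23) = 112
Dy = (-2)*[(-1)*1 - 2*19] - (-4)*[3*1 - 2*1] + 1*[3*19 - (-1)*1]
  = (-2)*(-39) - (-4)*(1) + 1*(58) = 140
Dz = (-2)*[(-1)*19 - (-1)*(-4)] - 3*[3*19 - (-1)*1] + (-4)*[3*(-4) - (-1)*1]
  = (-2)*(-23) - 3*(58) + (-4)*(-11) = -84
x = Dx/D = 112/-28 = -4, y = Dy/D = 140/-28 = -5, z = Dz/D = -84/-28 = 3
Check eq1: (-2)(-4) + (3)(-5) + (1)(3) = -4 = -4 ✓
Check eq2: (3)(-4) + (-1)(-5) + (2)(3) = -1 = -1 ✓
Check eq3: (1)(-4) + (-4)(-5) + (1)(3) = 19 = 19 ✓

x = -4, y = -5, z = 3


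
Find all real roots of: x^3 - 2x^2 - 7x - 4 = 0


Let p(x) = x^3 - 2x^2 - 7x - 4. By the rational root theorem (leading coefficient 1), any rational root is an integer divisor of 4: try ±1, ±2, ... in turn.
Test x = 1: value = -12 ≠ 0.
Test x = -1: value = 0 ✓, so (x + 1) is a factor.
Synthetic division by (x + 1): bring down 1; 1(-1) - 2 = -3; (-3)(-1) - 7 = -4; (-4)(-1) - 4 = 0 → quotient x^2 - 3x - 4, remainder 0.
Solve the quadratic x^2 - 3x - 4 = 0: discriminant = (-3)^2 - 4(1)(-4) = 9 + 16 = 25.
sqrt(25) = 5, so x = (3 ± 5)/2: x = 4 or x = -1.

x = -1 (multiplicity 2), x = 4


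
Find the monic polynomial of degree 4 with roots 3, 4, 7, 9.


A monic polynomial with roots 3, 4, 7, 9 is:
p(x) = (x - 3)(x - 4)(x - 7)(x - 9)
After multiplying by (x - 3): x - 3
After multiplying by (x - 4): x^2 - 7x + 12
After multiplying by (x - 7): x^3 - 14x^2 + 61x - 84
After multiplying by (x - 9): x^4 - 23x^3 + 187x^2 - 633x + 756

x^4 - 23x^3 + 187x^2 - 633x + 756


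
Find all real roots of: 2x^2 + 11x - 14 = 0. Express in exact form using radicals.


Using the quadratic formula: x = (-b ± sqrt(b^2 - 4ac)) / (2a)
Here a = 2, b = 11, c = -14
Discriminant = b^2 - 4ac = 11^2 - 4(2)(-14) = 121 + 112 = 233
Since discriminant = 233 > 0, there are two real roots.
x = (-11 ± sqrt(233)) / 4
Numerically: x ≈ 1.0661 or x ≈ -6.5661

x = (-11 + sqrt(233)) / 4 or x = (-11 - sqrt(233)) / 4


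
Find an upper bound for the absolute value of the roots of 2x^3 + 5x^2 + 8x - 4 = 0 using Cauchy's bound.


Cauchy's bound: all roots r satisfy |r| <= 1 + max(|a_i/a_n|) for i = 0,...,n-1
where a_n is the leading coefficient.

Coefficients: [2, 5, 8, -4]
Leading coefficient a_n = 2
Ratios |a_i/a_n|: 5/2, 4, 2
Maximum ratio: 4
Cauchy's bound: |r| <= 1 + 4 = 5

Upper bound = 5


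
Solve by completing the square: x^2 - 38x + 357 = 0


Start: x^2 - 38x + 357 = 0
Move constant: x^2 - 38x = -357
Half of -38 is -19, squared is 361
Add 361 to both sides: x^2 - 38x + 361 = 4
(x - 19)^2 = 4
x - 19 = ±2
x = 19 + 2 = 21 or x = 19 - 2 = 17

x = 17, x = 21


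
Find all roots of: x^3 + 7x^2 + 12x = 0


The constant term is 0, so x = 0 is a root. Factor out x:
  x^2 + 7x + 12 = 0
Solve the quadratic x^2 + 7x + 12 = 0: discriminant = 7^2 - 4(1)(12) = 49 - 48 = 1.
sqrt(1) = 1, so x = (-7 ± 1)/2: x = -3 or x = -4.
Collecting all roots found:

x = -4, x = -3, x = 0


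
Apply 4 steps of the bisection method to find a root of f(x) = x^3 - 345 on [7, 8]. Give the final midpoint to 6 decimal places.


f(x) = x^3 - 345
f(7) = -2 < 0
f(8) = 167 > 0

Step 1: midpoint = (7.000000 + 8.000000)/2 = 7.500000
  f(7.500000) = 76.875000
  f(mid) > 0, so root is in [7.000000, 7.500000]

Step 2: midpoint = (7.000000 + 7.500000)/2 = 7.250000
  f(7.250000) = 36.078125
  f(mid) > 0, so root is in [7.000000, 7.250000]

Step 3: midpoint = (7.000000 + 7.250000)/2 = 7.125000
  f(7.125000) = 16.705078
  f(mid) > 0, so root is in [7.000000, 7.125000]

Step 4: midpoint = (7.000000 + 7.125000)/2 = 7.062500
  f(7.062500) = 7.269775
  f(mid) > 0, so root is in [7.000000, 7.062500]

midpoint = 7.062500


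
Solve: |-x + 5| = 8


An absolute value equation |expr| = 8 gives two cases:
Case 1: -x + 5 = 8
  -x = 3, so x = -3
Case 2: -x + 5 = -8
  -x = -13, so x = 13

x = -3, x = 13


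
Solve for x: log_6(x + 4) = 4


Convert to exponential form: x + 4 = 6^4 = 1296
x = 1296 - 4 = 1292
Check: log_6(1292 + 4) = log_6(1296) = log_6(1296) = 4 ✓

x = 1292


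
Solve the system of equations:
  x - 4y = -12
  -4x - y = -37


Using Cramer's rule:
Determinant D = (1)(-1) - (-4)(-4) = -1 - 16 = -17
Dx = (-12)(-1) - (-37)(-4) = 12 - 148 = -136
Dy = (1)(-37) - (-4)(-12) = -37 - 48 = -85
x = Dx/D = -136/-17 = 8
y = Dy/D = -85/-17 = 5

x = 8, y = 5


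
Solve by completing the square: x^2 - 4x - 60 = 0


Start: x^2 - 4x - 60 = 0
Move constant: x^2 - 4x = 60
Half of -4 is -2, squared is 4
Add 4 to both sides: x^2 - 4x + 4 = 64
(x - 2)^2 = 64
x - 2 = ±8
x = 2 + 8 = 10 or x = 2 - 8 = -6

x = -6, x = 10


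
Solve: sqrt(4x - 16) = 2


Square both sides: 4x - 16 = 2^2 = 4
4x = 4 + 16 = 20
x = 5
Check: sqrt(4*5 - 16) = sqrt(4) = 2 ✓

x = 5


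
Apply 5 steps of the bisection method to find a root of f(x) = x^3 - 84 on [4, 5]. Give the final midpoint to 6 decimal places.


f(x) = x^3 - 84
f(4) = -20 < 0
f(5) = 41 > 0

Step 1: midpoint = (4.000000 + 5.000000)/2 = 4.500000
  f(4.500000) = 7.125000
  f(mid) > 0, so root is in [4.000000, 4.500000]

Step 2: midpoint = (4.000000 + 4.500000)/2 = 4.250000
  f(4.250000) = -7.234375
  f(mid) < 0, so root is in [4.250000, 4.500000]

Step 3: midpoint = (4.250000 + 4.500000)/2 = 4.375000
  f(4.375000) = -0.259766
  f(mid) < 0, so root is in [4.375000, 4.500000]

Step 4: midpoint = (4.375000 + 4.500000)/2 = 4.437500
  f(4.437500) = 3.380615
  f(mid) > 0, so root is in [4.375000, 4.437500]

Step 5: midpoint = (4.375000 + 4.437500)/2 = 4.406250
  f(4.406250) = 1.547516
  f(mid) > 0, so root is in [4.375000, 4.406250]

midpoint = 4.406250


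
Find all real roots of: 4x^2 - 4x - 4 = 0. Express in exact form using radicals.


Using the quadratic formula: x = (-b ± sqrt(b^2 - 4ac)) / (2a)
Here a = 4, b = -4, c = -4
Discriminant = b^2 - 4ac = (-4)^2 - 4(4)(-4) = 16 + 64 = 80
Since discriminant = 80 > 0, there are two real roots.
x = (4 ± 4*sqrt(5)) / 8
Simplifying: x = (1 ± sqrt(5)) / 2
Numerically: x ≈ 1.6180 or x ≈ -0.6180

x = (1 + sqrt(5)) / 2 or x = (1 - sqrt(5)) / 2


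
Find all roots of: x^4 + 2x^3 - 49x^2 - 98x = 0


The constant term is 0, so x = 0 is a root. Factor out x:
  x^3 + 2x^2 - 49x - 98 = 0
Let p(x) = x^3 + 2x^2 - 49x - 98. By the rational root theorem (leading coefficient 1), any rational root is an integer divisor of 98: try ±1, ±2, ... in turn.
Test x = 1: value = -144 ≠ 0.
Test x = -1: value = -48 ≠ 0.
Test x = 2: value = -180 ≠ 0.
Test x = -2: value = 0 ✓, so (x + 2) is a factor.
Synthetic division by (x + 2): bring down 1; 1(-2) + 2 = 0; 0(-2) - 49 = -49; (-49)(-2) - 98 = 0 → quotient x^2 - 49, remainder 0.
Solve the quadratic x^2 - 49 = 0: discriminant = 0^2 - 4(1)(-49) = 0 + 196 = 196.
sqrt(196) = 14, so x = (0 ± 14)/2: x = 7 or x = -7.
Collecting all roots found:

x = -7, x = -2, x = 0, x = 7


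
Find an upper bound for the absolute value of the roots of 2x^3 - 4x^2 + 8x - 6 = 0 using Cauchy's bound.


Cauchy's bound: all roots r satisfy |r| <= 1 + max(|a_i/a_n|) for i = 0,...,n-1
where a_n is the leading coefficient.

Coefficients: [2, -4, 8, -6]
Leading coefficient a_n = 2
Ratios |a_i/a_n|: 2, 4, 3
Maximum ratio: 4
Cauchy's bound: |r| <= 1 + 4 = 5

Upper bound = 5


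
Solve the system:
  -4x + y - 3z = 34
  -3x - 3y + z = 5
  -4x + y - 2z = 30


Using Cramer's rule. Expand each determinant along the first row.
D  = (-4)*[(-3)*(-2) - 1*1] - 1*[(-3)*(-2) - 1*(-4)] + (-3)*[(-3)*1 - (-3)*(-4)]
  = (-4)*(5) - 1*(10) + (-3)*(-15) = 15
Dx = 34*[(-3)*(-2) - 1*1] - 1*[5*(-2) - 1*30] + (-3)*[5*1 - (-3)*30]
  = 34*(5) - 1*(-40) + (-3)*(95) = -75
Dy = (-4)*[5*(-2) - 1*30] - 34*[(-3)*(-2) - 1*(-4)] + (-3)*[(-3)*30 - 5*(-4)]
  = (-4)*(-40) - 34*(10) + (-3)*(-70) = 30
Dz = (-4)*[(-3)*30 - 5*1] - 1*[(-3)*30 - 5*(-4)] + 34*[(-3)*1 - (-3)*(-4)]
  = (-4)*(-95) - 1*(-70) + 34*(-15) = -60
x = Dx/D = -75/15 = -5, y = Dy/D = 30/15 = 2, z = Dz/D = -60/15 = -4
Check eq1: (-4)(-5) + (1)(2) + (-3)(-4) = 34 = 34 ✓
Check eq2: (-3)(-5) + (-3)(2) + (1)(-4) = 5 = 5 ✓
Check eq3: (-4)(-5) + (1)(2) + (-2)(-4) = 30 = 30 ✓

x = -5, y = 2, z = -4


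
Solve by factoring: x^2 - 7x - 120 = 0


We need two numbers that multiply to -120 and add to -7.
Those numbers are -15 and 8 (since (-15) * 8 = -120 and (-15) + 8 = -7).
So x^2 - 7x - 120 = (x - 15)(x + 8) = 0
Setting each factor to zero: x = 15 or x = -8

x = -8, x = 15


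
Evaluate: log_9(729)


We need the exponent such that 9^? = 729
9^3 = 729
Therefore log_9(729) = 3

3


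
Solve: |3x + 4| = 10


An absolute value equation |expr| = 10 gives two cases:
Case 1: 3x + 4 = 10
  3x = 6, so x = 2
Case 2: 3x + 4 = -10
  3x = -14, so x = -14/3

x = -14/3, x = 2


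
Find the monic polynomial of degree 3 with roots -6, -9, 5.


A monic polynomial with roots -6, -9, 5 is:
p(x) = (x + 6)(x + 9)(x - 5)
After multiplying by (x + 6): x + 6
After multiplying by (x + 9): x^2 + 15x + 54
After multiplying by (x - 5): x^3 + 10x^2 - 21x - 270

x^3 + 10x^2 - 21x - 270


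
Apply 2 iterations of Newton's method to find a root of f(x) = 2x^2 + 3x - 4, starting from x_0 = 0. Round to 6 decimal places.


Newton's method: x_(n+1) = x_n - f(x_n)/f'(x_n)
f(x) = 2x^2 + 3x - 4
f'(x) = 4x + 3

Iteration 1:
  f(0.000000) = -4.000000
  f'(0.000000) = 3.000000
  x_1 = 0.000000 - (-4.000000)/(3.000000) = 1.333333

Iteration 2:
  f(1.333333) = 3.555556
  f'(1.333333) = 8.333333
  x_2 = 1.333333 - (3.555556)/(8.333333) = 0.906667

x_2 = 0.906667
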